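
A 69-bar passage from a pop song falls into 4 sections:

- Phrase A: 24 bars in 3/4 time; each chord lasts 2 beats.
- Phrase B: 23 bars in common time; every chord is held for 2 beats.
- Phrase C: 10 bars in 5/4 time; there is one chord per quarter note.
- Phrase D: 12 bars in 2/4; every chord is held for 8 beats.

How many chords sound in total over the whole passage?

135 chords

A: 24·3 = 72 beats, 72/2 = 36 chords.
B: 23·4 = 92 beats, 92/2 = 46 chords.
C: 10·5 = 50 beats, 50/1 = 50 chords.
D: 12·2 = 24 beats, 24/8 = 3 chords.
Total: 36 + 46 + 50 + 3 = 135.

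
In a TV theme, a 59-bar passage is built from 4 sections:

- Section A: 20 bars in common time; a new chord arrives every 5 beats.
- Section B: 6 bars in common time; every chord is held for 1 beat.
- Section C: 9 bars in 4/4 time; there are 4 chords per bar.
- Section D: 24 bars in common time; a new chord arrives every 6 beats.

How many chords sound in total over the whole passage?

A: 20 bars × 4 beats = 80 beats; 5 beats/chord → 16 chords.
B: 6 bars × 4 beats = 24 beats; 1 beat/chord → 24 chords.
C: 9 bars × 4 beats = 36 beats; 1 beat/chord → 36 chords.
D: 24 bars × 4 beats = 96 beats; 6 beats/chord → 16 chords.
Total: 16 + 24 + 36 + 16 = 92.

92 chords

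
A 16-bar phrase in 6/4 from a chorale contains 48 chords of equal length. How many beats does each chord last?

2 beats

16 bars × 6 beats/bar = 96 beats total.
96 beats ÷ 48 chords = 2 beats per chord.
(That is a half note.)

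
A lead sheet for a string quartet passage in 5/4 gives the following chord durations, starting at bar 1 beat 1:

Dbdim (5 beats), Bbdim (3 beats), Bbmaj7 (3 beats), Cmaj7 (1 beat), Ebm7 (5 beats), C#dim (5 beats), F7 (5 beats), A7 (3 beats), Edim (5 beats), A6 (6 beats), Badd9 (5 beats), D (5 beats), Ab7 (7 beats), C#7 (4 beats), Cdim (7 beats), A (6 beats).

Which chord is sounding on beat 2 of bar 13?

Beat 2 of bar 13 is beat (13−1)×5 + 2 = 62 overall.
Running totals: Dbdim ends at 5, Bbdim ends at 8, Bbmaj7 ends at 11, Cmaj7 ends at 12, Ebm7 ends at 17, C#dim ends at 22, F7 ends at 27, A7 ends at 30, Edim ends at 35, A6 ends at 41, Badd9 ends at 46, D ends at 51, Ab7 ends at 58, C#7 ends at 62.
Beat 62 falls within C#7.

C#7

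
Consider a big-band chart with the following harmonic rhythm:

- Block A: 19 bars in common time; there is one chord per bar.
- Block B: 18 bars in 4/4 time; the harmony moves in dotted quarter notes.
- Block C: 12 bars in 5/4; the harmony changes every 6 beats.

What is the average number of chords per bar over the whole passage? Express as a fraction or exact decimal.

A: 19 × 4 = 76 beats ÷ 4 = 19 chords.
B: 18 × 4 = 72 beats ÷ 1.5 = 48 chords.
C: 12 × 5 = 60 beats ÷ 6 = 10 chords.
Overall: 77 chords over 49 bars → 77/49 = 11/7 chords per bar.

11/7 chords per bar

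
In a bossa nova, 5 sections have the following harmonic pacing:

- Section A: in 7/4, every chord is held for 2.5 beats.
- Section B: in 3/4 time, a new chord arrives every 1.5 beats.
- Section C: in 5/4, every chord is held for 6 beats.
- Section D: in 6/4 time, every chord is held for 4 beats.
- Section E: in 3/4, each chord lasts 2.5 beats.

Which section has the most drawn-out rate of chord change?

Section C

A: 7 beats/bar ÷ 2.5 beats/chord = 2.8 chords/bar.
B: 3 beats/bar ÷ 1.5 beats/chord = 2 chords/bar.
C: 5 beats/bar ÷ 6 beats/chord = 5/6 chords/bar.
D: 6 beats/bar ÷ 4 beats/chord = 1.5 chords/bar.
E: 3 beats/bar ÷ 2.5 beats/chord = 1.2 chords/bar.
Slowest is C at 5/6 chords/bar.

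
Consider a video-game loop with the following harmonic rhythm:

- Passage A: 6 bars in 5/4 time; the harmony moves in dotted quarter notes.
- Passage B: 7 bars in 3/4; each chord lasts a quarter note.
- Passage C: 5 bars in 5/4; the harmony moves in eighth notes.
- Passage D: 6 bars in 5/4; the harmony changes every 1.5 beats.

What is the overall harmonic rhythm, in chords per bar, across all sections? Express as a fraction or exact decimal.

4.625 chords per bar

A: 6 bars of 5 beats is 30 beats; at 1.5 beats each that's 20 chords.
B: 7 bars of 3 beats is 21 beats; at 1 beat each that's 21 chords.
C: 5 bars of 5 beats is 25 beats; at 0.5 beats each that's 50 chords.
D: 6 bars of 5 beats is 30 beats; at 1.5 beats each that's 20 chords.
Overall: 111 chords over 24 bars → 111/24 = 4.625 chords per bar.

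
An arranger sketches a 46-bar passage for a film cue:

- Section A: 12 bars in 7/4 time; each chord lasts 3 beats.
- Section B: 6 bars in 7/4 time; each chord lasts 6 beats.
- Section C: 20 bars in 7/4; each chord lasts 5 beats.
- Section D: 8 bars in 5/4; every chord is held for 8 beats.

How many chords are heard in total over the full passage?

68 chords

A: 12 bars × 7 beats = 84 beats; 3 beats/chord → 28 chords.
B: 6 bars × 7 beats = 42 beats; 6 beats/chord → 7 chords.
C: 20 bars × 7 beats = 140 beats; 5 beats/chord → 28 chords.
D: 8 bars × 5 beats = 40 beats; 8 beats/chord → 5 chords.
Total: 28 + 7 + 28 + 5 = 68.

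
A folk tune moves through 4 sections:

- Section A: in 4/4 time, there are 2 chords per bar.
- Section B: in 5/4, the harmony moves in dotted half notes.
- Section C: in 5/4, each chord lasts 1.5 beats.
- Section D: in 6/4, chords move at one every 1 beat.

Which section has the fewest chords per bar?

A: each chord is 2 beats in 4/4, so 2 per bar.
B: each chord is 3 beats in 5/4, so 5/3 per bar.
C: each chord is 1.5 beats in 5/4, so 10/3 per bar.
D: each chord is 1 beat in 6/4, so 6 per bar.
Slowest is B at 5/3 chords/bar.

Section B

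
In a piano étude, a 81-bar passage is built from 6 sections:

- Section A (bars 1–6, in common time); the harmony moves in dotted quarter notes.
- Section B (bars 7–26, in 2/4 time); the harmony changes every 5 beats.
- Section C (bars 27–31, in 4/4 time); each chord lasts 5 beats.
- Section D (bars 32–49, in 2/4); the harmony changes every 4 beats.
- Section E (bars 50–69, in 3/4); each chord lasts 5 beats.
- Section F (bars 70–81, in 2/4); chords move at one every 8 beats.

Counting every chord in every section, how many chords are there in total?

A: 6·4 = 24 beats, 24/1.5 = 16 chords.
B: 20·2 = 40 beats, 40/5 = 8 chords.
C: 5·4 = 20 beats, 20/5 = 4 chords.
D: 18·2 = 36 beats, 36/4 = 9 chords.
E: 20·3 = 60 beats, 60/5 = 12 chords.
F: 12·2 = 24 beats, 24/8 = 3 chords.
Total: 16 + 8 + 4 + 9 + 12 + 3 = 52.

52 chords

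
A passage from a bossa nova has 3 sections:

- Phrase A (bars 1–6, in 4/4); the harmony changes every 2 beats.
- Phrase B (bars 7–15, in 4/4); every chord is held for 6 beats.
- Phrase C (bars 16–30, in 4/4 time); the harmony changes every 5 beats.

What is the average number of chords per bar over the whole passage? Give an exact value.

1 chords per bar

A: 6 bars of 4 beats is 24 beats; at 2 beats each that's 12 chords.
B: 9 bars of 4 beats is 36 beats; at 6 beats each that's 6 chords.
C: 15 bars of 4 beats is 60 beats; at 5 beats each that's 12 chords.
Overall: 30 chords over 30 bars → 30/30 = 1 chords per bar.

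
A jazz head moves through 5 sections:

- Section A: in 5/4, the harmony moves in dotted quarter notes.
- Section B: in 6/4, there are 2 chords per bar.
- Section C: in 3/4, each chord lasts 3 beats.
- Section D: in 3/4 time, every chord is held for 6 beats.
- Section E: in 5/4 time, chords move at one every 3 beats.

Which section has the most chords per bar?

Section A

A: 5 beats/bar ÷ 1.5 beats/chord = 10/3 chords/bar.
B: 6 beats/bar ÷ 3 beats/chord = 2 chords/bar.
C: 3 beats/bar ÷ 3 beats/chord = 1 chord/bar.
D: 3 beats/bar ÷ 6 beats/chord = 0.5 chords/bar.
E: 5 beats/bar ÷ 3 beats/chord = 5/3 chords/bar.
Fastest is A at 10/3 chords/bar.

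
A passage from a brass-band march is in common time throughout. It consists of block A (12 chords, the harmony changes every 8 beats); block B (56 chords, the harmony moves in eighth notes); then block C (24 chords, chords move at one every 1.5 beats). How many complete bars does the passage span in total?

A: 12 × 8 = 96 beats = 24 bars.
B: 56 × 0.5 = 28 beats = 7 bars.
C: 24 × 1.5 = 36 beats = 9 bars.
Total: 24 + 7 + 9 = 40 bars.

40 bars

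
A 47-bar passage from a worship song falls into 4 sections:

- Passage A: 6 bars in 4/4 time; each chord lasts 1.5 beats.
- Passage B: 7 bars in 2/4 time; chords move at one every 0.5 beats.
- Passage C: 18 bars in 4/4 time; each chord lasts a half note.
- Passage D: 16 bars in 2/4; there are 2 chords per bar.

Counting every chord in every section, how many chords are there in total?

A: 6·4 = 24 beats, 24/1.5 = 16 chords.
B: 7·2 = 14 beats, 14/0.5 = 28 chords.
C: 18·4 = 72 beats, 72/2 = 36 chords.
D: 16·2 = 32 beats, 32/1 = 32 chords.
Total: 16 + 28 + 36 + 32 = 112.

112 chords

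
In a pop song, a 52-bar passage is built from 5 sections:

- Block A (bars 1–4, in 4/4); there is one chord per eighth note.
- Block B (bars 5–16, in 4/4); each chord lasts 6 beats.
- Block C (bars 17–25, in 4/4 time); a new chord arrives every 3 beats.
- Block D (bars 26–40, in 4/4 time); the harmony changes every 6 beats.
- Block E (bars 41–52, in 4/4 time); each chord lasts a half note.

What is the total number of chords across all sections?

86 chords

A: 4 bars × 4 beats = 16 beats; 0.5 beats/chord → 32 chords.
B: 12 bars × 4 beats = 48 beats; 6 beats/chord → 8 chords.
C: 9 bars × 4 beats = 36 beats; 3 beats/chord → 12 chords.
D: 15 bars × 4 beats = 60 beats; 6 beats/chord → 10 chords.
E: 12 bars × 4 beats = 48 beats; 2 beats/chord → 24 chords.
Total: 32 + 8 + 12 + 10 + 24 = 86.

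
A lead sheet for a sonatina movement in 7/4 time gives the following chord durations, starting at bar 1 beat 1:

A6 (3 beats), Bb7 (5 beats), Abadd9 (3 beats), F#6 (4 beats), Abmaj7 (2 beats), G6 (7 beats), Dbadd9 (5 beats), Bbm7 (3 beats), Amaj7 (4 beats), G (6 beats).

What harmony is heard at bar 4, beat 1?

G6

Beat 1 of bar 4 is beat (4−1)×7 + 1 = 22 overall.
Running totals: A6 ends at 3, Bb7 ends at 8, Abadd9 ends at 11, F#6 ends at 15, Abmaj7 ends at 17, G6 ends at 24.
Beat 22 falls within G6.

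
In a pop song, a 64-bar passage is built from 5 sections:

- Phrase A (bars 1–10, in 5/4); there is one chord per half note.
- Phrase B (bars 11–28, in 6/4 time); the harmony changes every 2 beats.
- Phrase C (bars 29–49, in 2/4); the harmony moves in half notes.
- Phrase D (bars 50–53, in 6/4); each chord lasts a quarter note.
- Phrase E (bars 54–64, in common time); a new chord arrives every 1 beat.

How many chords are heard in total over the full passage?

168 chords

A has 50 beats and chords last 2 each, so 25 chords.
B has 108 beats and chords last 2 each, so 54 chords.
C has 42 beats and chords last 2 each, so 21 chords.
D has 24 beats and chords last 1 each, so 24 chords.
E has 44 beats and chords last 1 each, so 44 chords.
Total: 25 + 54 + 21 + 24 + 44 = 168.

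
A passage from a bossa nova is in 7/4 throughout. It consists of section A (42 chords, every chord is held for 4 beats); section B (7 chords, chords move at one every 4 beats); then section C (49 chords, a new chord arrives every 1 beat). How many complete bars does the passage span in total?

35 bars

A: 42 × 4 = 168 beats = 24 bars.
B: 7 × 4 = 28 beats = 4 bars.
C: 49 × 1 = 49 beats = 7 bars.
Total: 24 + 4 + 7 = 35 bars.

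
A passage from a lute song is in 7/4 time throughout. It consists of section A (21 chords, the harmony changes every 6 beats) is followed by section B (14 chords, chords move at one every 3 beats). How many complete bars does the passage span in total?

24 bars

A: 21 × 6 = 126 beats = 18 bars.
B: 14 × 3 = 42 beats = 6 bars.
Total: 18 + 6 = 24 bars.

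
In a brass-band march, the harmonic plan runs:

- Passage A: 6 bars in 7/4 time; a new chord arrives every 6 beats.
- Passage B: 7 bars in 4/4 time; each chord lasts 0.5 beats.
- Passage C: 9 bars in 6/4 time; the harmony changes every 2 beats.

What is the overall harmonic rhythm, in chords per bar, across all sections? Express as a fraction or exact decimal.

A: 6 × 7 = 42 beats ÷ 6 = 7 chords.
B: 7 × 4 = 28 beats ÷ 0.5 = 56 chords.
C: 9 × 6 = 54 beats ÷ 2 = 27 chords.
Overall: 90 chords over 22 bars → 90/22 = 45/11 chords per bar.

45/11 chords per bar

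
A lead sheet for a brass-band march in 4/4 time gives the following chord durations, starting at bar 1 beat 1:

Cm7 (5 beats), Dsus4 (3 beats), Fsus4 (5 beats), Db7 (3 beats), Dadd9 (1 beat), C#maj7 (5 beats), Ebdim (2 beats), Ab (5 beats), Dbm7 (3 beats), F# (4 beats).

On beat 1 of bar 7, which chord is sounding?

Ab

Beat 1 of bar 7 is beat (7−1)×4 + 1 = 25 overall.
Running totals: Cm7 ends at 5, Dsus4 ends at 8, Fsus4 ends at 13, Db7 ends at 16, Dadd9 ends at 17, C#maj7 ends at 22, Ebdim ends at 24, Ab ends at 29.
Beat 25 falls within Ab.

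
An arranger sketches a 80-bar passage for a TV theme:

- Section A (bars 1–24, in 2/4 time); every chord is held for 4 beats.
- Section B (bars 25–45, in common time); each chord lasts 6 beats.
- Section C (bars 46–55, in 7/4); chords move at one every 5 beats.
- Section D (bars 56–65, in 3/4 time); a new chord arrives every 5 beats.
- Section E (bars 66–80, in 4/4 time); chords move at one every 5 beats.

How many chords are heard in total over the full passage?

A has 48 beats and chords last 4 each, so 12 chords.
B has 84 beats and chords last 6 each, so 14 chords.
C has 70 beats and chords last 5 each, so 14 chords.
D has 30 beats and chords last 5 each, so 6 chords.
E has 60 beats and chords last 5 each, so 12 chords.
Total: 12 + 14 + 14 + 6 + 12 = 58.

58 chords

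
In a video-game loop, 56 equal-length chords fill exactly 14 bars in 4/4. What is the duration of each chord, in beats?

14 bars × 4 beats/bar = 56 beats total.
56 beats ÷ 56 chords = 1 beats per chord.
(That is a quarter note.)

1 beat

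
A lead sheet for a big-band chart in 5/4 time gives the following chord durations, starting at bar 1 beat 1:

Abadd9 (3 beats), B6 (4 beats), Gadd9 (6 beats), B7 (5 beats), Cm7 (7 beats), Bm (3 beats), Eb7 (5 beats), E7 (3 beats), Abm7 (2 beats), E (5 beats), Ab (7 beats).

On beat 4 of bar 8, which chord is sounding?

E

Beat 4 of bar 8 is beat (8−1)×5 + 4 = 39 overall.
Running totals: Abadd9 ends at 3, B6 ends at 7, Gadd9 ends at 13, B7 ends at 18, Cm7 ends at 25, Bm ends at 28, Eb7 ends at 33, E7 ends at 36, Abm7 ends at 38, E ends at 43.
Beat 39 falls within E.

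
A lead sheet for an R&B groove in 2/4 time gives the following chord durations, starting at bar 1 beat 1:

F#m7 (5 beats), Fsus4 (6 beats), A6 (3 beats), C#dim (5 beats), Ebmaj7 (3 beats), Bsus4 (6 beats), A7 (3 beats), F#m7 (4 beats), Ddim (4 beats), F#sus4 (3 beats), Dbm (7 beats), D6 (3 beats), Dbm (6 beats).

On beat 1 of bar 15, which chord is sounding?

Beat 1 of bar 15 is beat (15−1)×2 + 1 = 29 overall.
Running totals: F#m7 ends at 5, Fsus4 ends at 11, A6 ends at 14, C#dim ends at 19, Ebmaj7 ends at 22, Bsus4 ends at 28, A7 ends at 31.
Beat 29 falls within A7.

A7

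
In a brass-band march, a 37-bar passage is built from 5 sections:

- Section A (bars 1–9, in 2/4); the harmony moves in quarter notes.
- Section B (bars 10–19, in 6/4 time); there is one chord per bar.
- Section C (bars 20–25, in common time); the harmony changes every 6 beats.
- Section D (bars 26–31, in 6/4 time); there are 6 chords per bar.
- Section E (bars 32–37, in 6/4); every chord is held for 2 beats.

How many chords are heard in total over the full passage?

A has 18 beats and chords last 1 each, so 18 chords.
B has 60 beats and chords last 6 each, so 10 chords.
C has 24 beats and chords last 6 each, so 4 chords.
D has 36 beats and chords last 1 each, so 36 chords.
E has 36 beats and chords last 2 each, so 18 chords.
Total: 18 + 10 + 4 + 36 + 18 = 86.

86 chords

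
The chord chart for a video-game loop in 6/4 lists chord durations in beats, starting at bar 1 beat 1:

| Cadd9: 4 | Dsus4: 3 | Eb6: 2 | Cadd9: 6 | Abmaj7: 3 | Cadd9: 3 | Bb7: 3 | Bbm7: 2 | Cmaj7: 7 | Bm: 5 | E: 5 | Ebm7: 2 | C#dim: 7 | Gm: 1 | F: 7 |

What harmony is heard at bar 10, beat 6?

F

Beat 6 of bar 10 is beat (10−1)×6 + 6 = 60 overall.
Running totals: Cadd9 ends at 4, Dsus4 ends at 7, Eb6 ends at 9, Cadd9 ends at 15, Abmaj7 ends at 18, Cadd9 ends at 21, Bb7 ends at 24, Bbm7 ends at 26, Cmaj7 ends at 33, Bm ends at 38, E ends at 43, Ebm7 ends at 45, C#dim ends at 52, Gm ends at 53, F ends at 60.
Beat 60 falls within F.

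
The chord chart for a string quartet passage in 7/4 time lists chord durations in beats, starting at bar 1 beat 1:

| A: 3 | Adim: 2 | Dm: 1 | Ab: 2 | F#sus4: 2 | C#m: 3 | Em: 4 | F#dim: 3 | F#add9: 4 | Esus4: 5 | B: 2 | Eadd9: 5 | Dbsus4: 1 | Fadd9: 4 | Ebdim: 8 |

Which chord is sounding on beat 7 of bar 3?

F#add9

Beat 7 of bar 3 is beat (3−1)×7 + 7 = 21 overall.
Running totals: A ends at 3, Adim ends at 5, Dm ends at 6, Ab ends at 8, F#sus4 ends at 10, C#m ends at 13, Em ends at 17, F#dim ends at 20, F#add9 ends at 24.
Beat 21 falls within F#add9.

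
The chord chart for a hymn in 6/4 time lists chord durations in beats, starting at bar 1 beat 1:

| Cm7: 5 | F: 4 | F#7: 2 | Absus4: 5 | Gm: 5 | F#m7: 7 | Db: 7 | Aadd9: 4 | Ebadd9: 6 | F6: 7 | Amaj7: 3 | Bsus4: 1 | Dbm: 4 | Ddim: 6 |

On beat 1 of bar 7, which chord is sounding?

Beat 1 of bar 7 is beat (7−1)×6 + 1 = 37 overall.
Running totals: Cm7 ends at 5, F ends at 9, F#7 ends at 11, Absus4 ends at 16, Gm ends at 21, F#m7 ends at 28, Db ends at 35, Aadd9 ends at 39.
Beat 37 falls within Aadd9.

Aadd9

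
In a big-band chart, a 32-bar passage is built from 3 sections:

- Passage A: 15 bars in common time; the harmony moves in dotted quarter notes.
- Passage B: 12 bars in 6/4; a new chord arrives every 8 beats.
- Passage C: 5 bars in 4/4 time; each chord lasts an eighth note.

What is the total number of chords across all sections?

89 chords

A has 60 beats and chords last 1.5 each, so 40 chords.
B has 72 beats and chords last 8 each, so 9 chords.
C has 20 beats and chords last 0.5 each, so 40 chords.
Total: 40 + 9 + 40 = 89.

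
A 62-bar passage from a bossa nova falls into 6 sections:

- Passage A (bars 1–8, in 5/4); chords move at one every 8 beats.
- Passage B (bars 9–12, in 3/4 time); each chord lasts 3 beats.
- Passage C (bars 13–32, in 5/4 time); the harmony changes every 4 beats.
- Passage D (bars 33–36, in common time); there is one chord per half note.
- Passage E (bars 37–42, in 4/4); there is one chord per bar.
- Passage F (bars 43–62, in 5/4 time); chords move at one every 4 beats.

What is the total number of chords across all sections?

73 chords

A has 40 beats and chords last 8 each, so 5 chords.
B has 12 beats and chords last 3 each, so 4 chords.
C has 100 beats and chords last 4 each, so 25 chords.
D has 16 beats and chords last 2 each, so 8 chords.
E has 24 beats and chords last 4 each, so 6 chords.
F has 100 beats and chords last 4 each, so 25 chords.
Total: 5 + 4 + 25 + 8 + 6 + 25 = 73.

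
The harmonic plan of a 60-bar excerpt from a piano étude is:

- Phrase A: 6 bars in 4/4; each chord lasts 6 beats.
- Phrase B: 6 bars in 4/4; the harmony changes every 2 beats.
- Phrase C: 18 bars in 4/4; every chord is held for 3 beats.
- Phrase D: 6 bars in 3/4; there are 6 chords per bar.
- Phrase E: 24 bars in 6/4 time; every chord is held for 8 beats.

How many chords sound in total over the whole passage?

A: 6·4 = 24 beats, 24/6 = 4 chords.
B: 6·4 = 24 beats, 24/2 = 12 chords.
C: 18·4 = 72 beats, 72/3 = 24 chords.
D: 6·3 = 18 beats, 18/0.5 = 36 chords.
E: 24·6 = 144 beats, 144/8 = 18 chords.
Total: 4 + 12 + 24 + 36 + 18 = 94.

94 chords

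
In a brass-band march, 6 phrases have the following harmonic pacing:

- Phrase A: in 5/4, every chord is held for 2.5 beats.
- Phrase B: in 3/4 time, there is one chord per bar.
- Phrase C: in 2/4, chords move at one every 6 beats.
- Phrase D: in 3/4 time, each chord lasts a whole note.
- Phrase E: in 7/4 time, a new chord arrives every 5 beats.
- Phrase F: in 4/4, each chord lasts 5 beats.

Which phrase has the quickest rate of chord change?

Phrase A

A: 5 beats/bar ÷ 2.5 beats/chord = 2 chords/bar.
B: 3 beats/bar ÷ 3 beats/chord = 1 chord/bar.
C: 2 beats/bar ÷ 6 beats/chord = 1/3 chords/bar.
D: 3 beats/bar ÷ 4 beats/chord = 0.75 chords/bar.
E: 7 beats/bar ÷ 5 beats/chord = 1.4 chords/bar.
F: 4 beats/bar ÷ 5 beats/chord = 0.8 chords/bar.
Fastest is A at 2 chords/bar.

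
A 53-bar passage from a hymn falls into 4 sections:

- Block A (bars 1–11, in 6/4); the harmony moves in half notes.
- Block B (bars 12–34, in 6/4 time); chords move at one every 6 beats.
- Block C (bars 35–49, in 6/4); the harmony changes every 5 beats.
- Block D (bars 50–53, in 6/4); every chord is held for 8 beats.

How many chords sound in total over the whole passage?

77 chords

A: 11 bars × 6 beats = 66 beats; 2 beats/chord → 33 chords.
B: 23 bars × 6 beats = 138 beats; 6 beats/chord → 23 chords.
C: 15 bars × 6 beats = 90 beats; 5 beats/chord → 18 chords.
D: 4 bars × 6 beats = 24 beats; 8 beats/chord → 3 chords.
Total: 33 + 23 + 18 + 3 = 77.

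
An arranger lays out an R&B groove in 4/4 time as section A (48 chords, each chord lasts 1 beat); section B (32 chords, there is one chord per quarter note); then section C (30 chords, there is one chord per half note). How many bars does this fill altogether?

35 bars

A: 48 × 1 = 48 beats = 12 bars.
B: 32 × 1 = 32 beats = 8 bars.
C: 30 × 2 = 60 beats = 15 bars.
Total: 12 + 8 + 15 = 35 bars.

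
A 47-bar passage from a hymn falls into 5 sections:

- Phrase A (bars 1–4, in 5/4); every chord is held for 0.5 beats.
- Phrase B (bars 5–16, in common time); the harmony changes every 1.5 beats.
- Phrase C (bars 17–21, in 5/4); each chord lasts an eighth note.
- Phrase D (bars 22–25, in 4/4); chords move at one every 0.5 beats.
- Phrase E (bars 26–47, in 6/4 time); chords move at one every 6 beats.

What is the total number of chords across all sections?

176 chords

A: 4·5 = 20 beats, 20/0.5 = 40 chords.
B: 12·4 = 48 beats, 48/1.5 = 32 chords.
C: 5·5 = 25 beats, 25/0.5 = 50 chords.
D: 4·4 = 16 beats, 16/0.5 = 32 chords.
E: 22·6 = 132 beats, 132/6 = 22 chords.
Total: 40 + 32 + 50 + 32 + 22 = 176.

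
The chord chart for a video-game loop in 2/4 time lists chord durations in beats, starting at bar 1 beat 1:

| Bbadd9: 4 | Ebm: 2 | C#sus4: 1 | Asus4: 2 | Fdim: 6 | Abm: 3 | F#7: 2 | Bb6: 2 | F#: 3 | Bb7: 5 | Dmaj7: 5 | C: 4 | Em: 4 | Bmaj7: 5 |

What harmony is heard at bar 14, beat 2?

Bb7

Beat 2 of bar 14 is beat (14−1)×2 + 2 = 28 overall.
Running totals: Bbadd9 ends at 4, Ebm ends at 6, C#sus4 ends at 7, Asus4 ends at 9, Fdim ends at 15, Abm ends at 18, F#7 ends at 20, Bb6 ends at 22, F# ends at 25, Bb7 ends at 30.
Beat 28 falls within Bb7.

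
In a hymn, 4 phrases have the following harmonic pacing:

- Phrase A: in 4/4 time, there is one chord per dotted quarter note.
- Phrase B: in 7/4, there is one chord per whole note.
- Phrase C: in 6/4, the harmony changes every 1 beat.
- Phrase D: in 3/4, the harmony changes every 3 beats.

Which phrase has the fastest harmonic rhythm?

Phrase C

A: each chord is 1.5 beats in 4/4, so 8/3 per bar.
B: each chord is 4 beats in 7/4, so 1.75 per bar.
C: each chord is 1 beat in 6/4, so 6 per bar.
D: each chord is 3 beats in 3/4, so 1 per bar.
Fastest is C at 6 chords/bar.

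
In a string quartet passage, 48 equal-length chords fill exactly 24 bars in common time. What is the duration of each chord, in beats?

2 beats

24 bars × 4 beats/bar = 96 beats total.
96 beats ÷ 48 chords = 2 beats per chord.
(That is a half note.)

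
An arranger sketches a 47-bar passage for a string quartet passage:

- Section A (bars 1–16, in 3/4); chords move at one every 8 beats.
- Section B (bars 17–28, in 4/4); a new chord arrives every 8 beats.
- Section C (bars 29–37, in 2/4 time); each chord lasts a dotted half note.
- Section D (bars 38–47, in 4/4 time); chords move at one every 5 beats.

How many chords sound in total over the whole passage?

A: 16·3 = 48 beats, 48/8 = 6 chords.
B: 12·4 = 48 beats, 48/8 = 6 chords.
C: 9·2 = 18 beats, 18/3 = 6 chords.
D: 10·4 = 40 beats, 40/5 = 8 chords.
Total: 6 + 6 + 6 + 8 = 26.

26 chords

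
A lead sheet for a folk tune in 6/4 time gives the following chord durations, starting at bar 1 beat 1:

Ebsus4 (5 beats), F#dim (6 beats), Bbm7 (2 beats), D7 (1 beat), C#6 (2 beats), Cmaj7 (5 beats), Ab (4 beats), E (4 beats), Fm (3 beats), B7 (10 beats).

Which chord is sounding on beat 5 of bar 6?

Beat 5 of bar 6 is beat (6−1)×6 + 5 = 35 overall.
Running totals: Ebsus4 ends at 5, F#dim ends at 11, Bbm7 ends at 13, D7 ends at 14, C#6 ends at 16, Cmaj7 ends at 21, Ab ends at 25, E ends at 29, Fm ends at 32, B7 ends at 42.
Beat 35 falls within B7.

B7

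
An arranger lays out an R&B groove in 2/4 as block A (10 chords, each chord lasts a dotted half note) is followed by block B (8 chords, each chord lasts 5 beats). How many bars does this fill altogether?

A: 10 × 3 = 30 beats = 15 bars.
B: 8 × 5 = 40 beats = 20 bars.
Total: 15 + 20 = 35 bars.

35 bars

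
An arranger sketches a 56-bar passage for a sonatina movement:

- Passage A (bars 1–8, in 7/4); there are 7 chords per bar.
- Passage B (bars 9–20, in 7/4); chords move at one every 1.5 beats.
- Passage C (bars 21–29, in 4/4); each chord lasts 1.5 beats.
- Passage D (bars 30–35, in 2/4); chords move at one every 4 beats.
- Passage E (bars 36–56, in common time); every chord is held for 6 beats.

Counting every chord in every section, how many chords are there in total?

A: 8 bars × 7 beats = 56 beats; 1 beat/chord → 56 chords.
B: 12 bars × 7 beats = 84 beats; 1.5 beats/chord → 56 chords.
C: 9 bars × 4 beats = 36 beats; 1.5 beats/chord → 24 chords.
D: 6 bars × 2 beats = 12 beats; 4 beats/chord → 3 chords.
E: 21 bars × 4 beats = 84 beats; 6 beats/chord → 14 chords.
Total: 56 + 56 + 24 + 3 + 14 = 153.

153 chords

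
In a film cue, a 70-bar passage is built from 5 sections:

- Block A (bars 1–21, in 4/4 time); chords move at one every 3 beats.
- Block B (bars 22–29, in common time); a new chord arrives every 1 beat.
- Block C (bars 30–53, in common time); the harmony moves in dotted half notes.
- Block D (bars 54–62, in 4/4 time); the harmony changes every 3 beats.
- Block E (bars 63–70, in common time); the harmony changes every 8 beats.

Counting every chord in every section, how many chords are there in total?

A: 21 bars × 4 beats = 84 beats; 3 beats/chord → 28 chords.
B: 8 bars × 4 beats = 32 beats; 1 beat/chord → 32 chords.
C: 24 bars × 4 beats = 96 beats; 3 beats/chord → 32 chords.
D: 9 bars × 4 beats = 36 beats; 3 beats/chord → 12 chords.
E: 8 bars × 4 beats = 32 beats; 8 beats/chord → 4 chords.
Total: 28 + 32 + 32 + 12 + 4 = 108.

108 chords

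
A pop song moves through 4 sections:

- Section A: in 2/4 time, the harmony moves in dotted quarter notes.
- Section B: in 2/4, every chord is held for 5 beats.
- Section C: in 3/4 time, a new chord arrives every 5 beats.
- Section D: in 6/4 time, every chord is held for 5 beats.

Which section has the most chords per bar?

A: 2/1.5 = 4/3 chords/bar.
B: 2/5 = 0.4 chords/bar.
C: 3/5 = 0.6 chords/bar.
D: 6/5 = 1.2 chords/bar.
Fastest is A at 4/3 chords/bar.

Section A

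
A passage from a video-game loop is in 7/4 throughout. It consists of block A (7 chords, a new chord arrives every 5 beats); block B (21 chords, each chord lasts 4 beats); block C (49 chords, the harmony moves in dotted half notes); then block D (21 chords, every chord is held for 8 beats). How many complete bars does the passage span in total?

A: 7 × 5 = 35 beats = 5 bars.
B: 21 × 4 = 84 beats = 12 bars.
C: 49 × 3 = 147 beats = 21 bars.
D: 21 × 8 = 168 beats = 24 bars.
Total: 5 + 12 + 21 + 24 = 62 bars.

62 bars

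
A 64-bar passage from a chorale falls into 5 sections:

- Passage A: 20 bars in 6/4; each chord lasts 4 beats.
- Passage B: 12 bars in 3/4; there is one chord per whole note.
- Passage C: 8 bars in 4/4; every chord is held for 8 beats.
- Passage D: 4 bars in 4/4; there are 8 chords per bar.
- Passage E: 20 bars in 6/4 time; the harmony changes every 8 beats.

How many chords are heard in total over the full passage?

A: 20 bars × 6 beats = 120 beats; 4 beats/chord → 30 chords.
B: 12 bars × 3 beats = 36 beats; 4 beats/chord → 9 chords.
C: 8 bars × 4 beats = 32 beats; 8 beats/chord → 4 chords.
D: 4 bars × 4 beats = 16 beats; 0.5 beats/chord → 32 chords.
E: 20 bars × 6 beats = 120 beats; 8 beats/chord → 15 chords.
Total: 30 + 9 + 4 + 32 + 15 = 90.

90 chords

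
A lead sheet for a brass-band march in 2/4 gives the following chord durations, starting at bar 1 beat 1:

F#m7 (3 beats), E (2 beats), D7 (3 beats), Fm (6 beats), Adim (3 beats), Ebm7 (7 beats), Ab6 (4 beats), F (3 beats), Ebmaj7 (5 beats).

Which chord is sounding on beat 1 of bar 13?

Ab6

Beat 1 of bar 13 is beat (13−1)×2 + 1 = 25 overall.
Running totals: F#m7 ends at 3, E ends at 5, D7 ends at 8, Fm ends at 14, Adim ends at 17, Ebm7 ends at 24, Ab6 ends at 28.
Beat 25 falls within Ab6.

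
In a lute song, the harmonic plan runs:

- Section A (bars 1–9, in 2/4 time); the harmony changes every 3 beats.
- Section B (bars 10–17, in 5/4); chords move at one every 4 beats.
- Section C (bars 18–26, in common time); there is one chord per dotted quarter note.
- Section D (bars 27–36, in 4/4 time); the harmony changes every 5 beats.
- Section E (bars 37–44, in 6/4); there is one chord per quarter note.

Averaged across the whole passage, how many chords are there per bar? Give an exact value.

24/11 chords per bar

A: 9 × 2 = 18 beats ÷ 3 = 6 chords.
B: 8 × 5 = 40 beats ÷ 4 = 10 chords.
C: 9 × 4 = 36 beats ÷ 1.5 = 24 chords.
D: 10 × 4 = 40 beats ÷ 5 = 8 chords.
E: 8 × 6 = 48 beats ÷ 1 = 48 chords.
Overall: 96 chords over 44 bars → 96/44 = 24/11 chords per bar.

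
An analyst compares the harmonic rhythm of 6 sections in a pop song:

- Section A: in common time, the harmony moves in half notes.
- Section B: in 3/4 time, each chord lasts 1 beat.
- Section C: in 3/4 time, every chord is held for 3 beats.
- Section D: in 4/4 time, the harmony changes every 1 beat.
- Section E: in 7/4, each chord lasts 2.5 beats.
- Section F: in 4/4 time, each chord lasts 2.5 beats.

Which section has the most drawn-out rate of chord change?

Section C

A: 4/2 = 2 chords/bar.
B: 3/1 = 3 chords/bar.
C: 3/3 = 1 chord/bar.
D: 4/1 = 4 chords/bar.
E: 7/2.5 = 2.8 chords/bar.
F: 4/2.5 = 1.6 chords/bar.
Slowest is C at 1 chords/bar.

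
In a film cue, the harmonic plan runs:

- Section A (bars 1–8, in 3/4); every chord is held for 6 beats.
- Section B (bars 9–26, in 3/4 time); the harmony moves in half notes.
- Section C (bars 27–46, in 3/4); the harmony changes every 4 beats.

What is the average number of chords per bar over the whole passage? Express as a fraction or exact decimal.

A: 8 × 3 = 24 beats ÷ 6 = 4 chords.
B: 18 × 3 = 54 beats ÷ 2 = 27 chords.
C: 20 × 3 = 60 beats ÷ 4 = 15 chords.
Overall: 46 chords over 46 bars → 46/46 = 1 chords per bar.

1 chords per bar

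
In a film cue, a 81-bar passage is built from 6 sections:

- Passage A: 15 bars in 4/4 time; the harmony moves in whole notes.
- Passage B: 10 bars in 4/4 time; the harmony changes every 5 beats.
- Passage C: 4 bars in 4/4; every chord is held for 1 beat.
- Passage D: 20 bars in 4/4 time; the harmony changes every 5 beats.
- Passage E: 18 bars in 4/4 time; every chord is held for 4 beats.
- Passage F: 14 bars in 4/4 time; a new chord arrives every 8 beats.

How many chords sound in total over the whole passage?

A: 15 bars × 4 beats = 60 beats; 4 beats/chord → 15 chords.
B: 10 bars × 4 beats = 40 beats; 5 beats/chord → 8 chords.
C: 4 bars × 4 beats = 16 beats; 1 beat/chord → 16 chords.
D: 20 bars × 4 beats = 80 beats; 5 beats/chord → 16 chords.
E: 18 bars × 4 beats = 72 beats; 4 beats/chord → 18 chords.
F: 14 bars × 4 beats = 56 beats; 8 beats/chord → 7 chords.
Total: 15 + 8 + 16 + 16 + 18 + 7 = 80.

80 chords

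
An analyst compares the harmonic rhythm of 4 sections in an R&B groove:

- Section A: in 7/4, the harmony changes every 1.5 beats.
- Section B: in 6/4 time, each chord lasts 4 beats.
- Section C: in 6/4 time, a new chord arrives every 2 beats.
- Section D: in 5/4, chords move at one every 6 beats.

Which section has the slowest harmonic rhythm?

Section D

A: each chord is 1.5 beats in 7/4, so 14/3 per bar.
B: each chord is 4 beats in 6/4, so 1.5 per bar.
C: each chord is 2 beats in 6/4, so 3 per bar.
D: each chord is 6 beats in 5/4, so 5/6 per bar.
Slowest is D at 5/6 chords/bar.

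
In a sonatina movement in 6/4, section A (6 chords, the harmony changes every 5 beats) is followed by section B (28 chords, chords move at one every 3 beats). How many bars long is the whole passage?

A: 6 × 5 = 30 beats = 5 bars.
B: 28 × 3 = 84 beats = 14 bars.
Total: 5 + 14 = 19 bars.

19 bars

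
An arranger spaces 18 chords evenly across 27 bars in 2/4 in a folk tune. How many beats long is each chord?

3 beats

27 bars × 2 beats/bar = 54 beats total.
54 beats ÷ 18 chords = 3 beats per chord.
(That is a dotted half note.)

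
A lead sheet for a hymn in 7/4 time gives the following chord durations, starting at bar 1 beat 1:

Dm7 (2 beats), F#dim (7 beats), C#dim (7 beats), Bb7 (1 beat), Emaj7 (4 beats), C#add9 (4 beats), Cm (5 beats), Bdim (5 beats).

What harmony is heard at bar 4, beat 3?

Beat 3 of bar 4 is beat (4−1)×7 + 3 = 24 overall.
Running totals: Dm7 ends at 2, F#dim ends at 9, C#dim ends at 16, Bb7 ends at 17, Emaj7 ends at 21, C#add9 ends at 25.
Beat 24 falls within C#add9.

C#add9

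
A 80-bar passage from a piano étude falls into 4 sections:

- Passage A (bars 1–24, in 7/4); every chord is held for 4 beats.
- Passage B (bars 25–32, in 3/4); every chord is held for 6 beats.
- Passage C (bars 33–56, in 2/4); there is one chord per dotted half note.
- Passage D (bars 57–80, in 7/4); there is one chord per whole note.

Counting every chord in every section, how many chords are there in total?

104 chords

A: 24·7 = 168 beats, 168/4 = 42 chords.
B: 8·3 = 24 beats, 24/6 = 4 chords.
C: 24·2 = 48 beats, 48/3 = 16 chords.
D: 24·7 = 168 beats, 168/4 = 42 chords.
Total: 42 + 4 + 16 + 42 = 104.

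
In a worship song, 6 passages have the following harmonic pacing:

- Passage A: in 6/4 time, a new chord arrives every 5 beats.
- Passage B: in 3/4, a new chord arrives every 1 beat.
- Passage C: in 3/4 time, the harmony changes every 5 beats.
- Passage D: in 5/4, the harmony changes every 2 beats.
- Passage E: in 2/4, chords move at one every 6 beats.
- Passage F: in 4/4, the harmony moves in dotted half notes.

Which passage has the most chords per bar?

Passage B

A: 6 beats/bar ÷ 5 beats/chord = 1.2 chords/bar.
B: 3 beats/bar ÷ 1 beat/chord = 3 chords/bar.
C: 3 beats/bar ÷ 5 beats/chord = 0.6 chords/bar.
D: 5 beats/bar ÷ 2 beats/chord = 2.5 chords/bar.
E: 2 beats/bar ÷ 6 beats/chord = 1/3 chords/bar.
F: 4 beats/bar ÷ 3 beats/chord = 4/3 chords/bar.
Fastest is B at 3 chords/bar.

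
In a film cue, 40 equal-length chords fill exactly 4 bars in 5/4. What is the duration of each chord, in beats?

4 bars × 5 beats/bar = 20 beats total.
20 beats ÷ 40 chords = 0.5 beats per chord.
(That is an eighth note.)

0.5 beats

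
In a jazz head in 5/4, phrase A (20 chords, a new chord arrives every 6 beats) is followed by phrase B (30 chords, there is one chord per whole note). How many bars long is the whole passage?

48 bars

A: 20 × 6 = 120 beats = 24 bars.
B: 30 × 4 = 120 beats = 24 bars.
Total: 24 + 24 = 48 bars.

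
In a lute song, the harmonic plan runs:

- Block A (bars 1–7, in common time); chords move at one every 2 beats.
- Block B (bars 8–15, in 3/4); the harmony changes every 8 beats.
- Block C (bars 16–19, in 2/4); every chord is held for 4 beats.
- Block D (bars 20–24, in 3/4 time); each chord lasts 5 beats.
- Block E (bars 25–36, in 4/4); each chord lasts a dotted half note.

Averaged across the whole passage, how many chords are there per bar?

19/18 chords per bar

A: 7 × 4 = 28 beats ÷ 2 = 14 chords.
B: 8 × 3 = 24 beats ÷ 8 = 3 chords.
C: 4 × 2 = 8 beats ÷ 4 = 2 chords.
D: 5 × 3 = 15 beats ÷ 5 = 3 chords.
E: 12 × 4 = 48 beats ÷ 3 = 16 chords.
Overall: 38 chords over 36 bars → 38/36 = 19/18 chords per bar.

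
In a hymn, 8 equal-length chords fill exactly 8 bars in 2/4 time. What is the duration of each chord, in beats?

2 beats

8 bars × 2 beats/bar = 16 beats total.
16 beats ÷ 8 chords = 2 beats per chord.
(That is a half note.)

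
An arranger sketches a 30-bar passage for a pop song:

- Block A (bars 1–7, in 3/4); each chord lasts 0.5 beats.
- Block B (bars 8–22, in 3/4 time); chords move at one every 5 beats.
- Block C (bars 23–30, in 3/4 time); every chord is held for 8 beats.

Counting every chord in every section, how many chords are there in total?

A: 7·3 = 21 beats, 21/0.5 = 42 chords.
B: 15·3 = 45 beats, 45/5 = 9 chords.
C: 8·3 = 24 beats, 24/8 = 3 chords.
Total: 42 + 9 + 3 = 54.

54 chords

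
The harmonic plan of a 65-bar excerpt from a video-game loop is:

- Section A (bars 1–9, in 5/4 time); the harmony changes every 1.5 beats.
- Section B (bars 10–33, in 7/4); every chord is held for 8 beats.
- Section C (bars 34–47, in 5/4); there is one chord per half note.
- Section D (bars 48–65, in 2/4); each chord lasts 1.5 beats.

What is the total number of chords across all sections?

110 chords

A has 45 beats and chords last 1.5 each, so 30 chords.
B has 168 beats and chords last 8 each, so 21 chords.
C has 70 beats and chords last 2 each, so 35 chords.
D has 36 beats and chords last 1.5 each, so 24 chords.
Total: 30 + 21 + 35 + 24 = 110.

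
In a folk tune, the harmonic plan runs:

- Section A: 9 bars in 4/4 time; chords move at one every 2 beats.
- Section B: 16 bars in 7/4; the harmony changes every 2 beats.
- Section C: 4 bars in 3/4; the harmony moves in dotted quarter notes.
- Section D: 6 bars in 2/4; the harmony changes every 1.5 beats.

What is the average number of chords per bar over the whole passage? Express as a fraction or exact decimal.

A: 9 × 4 = 36 beats ÷ 2 = 18 chords.
B: 16 × 7 = 112 beats ÷ 2 = 56 chords.
C: 4 × 3 = 12 beats ÷ 1.5 = 8 chords.
D: 6 × 2 = 12 beats ÷ 1.5 = 8 chords.
Overall: 90 chords over 35 bars → 90/35 = 18/7 chords per bar.

18/7 chords per bar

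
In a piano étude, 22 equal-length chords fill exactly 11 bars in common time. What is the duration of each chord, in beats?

11 bars × 4 beats/bar = 44 beats total.
44 beats ÷ 22 chords = 2 beats per chord.
(That is a half note.)

2 beats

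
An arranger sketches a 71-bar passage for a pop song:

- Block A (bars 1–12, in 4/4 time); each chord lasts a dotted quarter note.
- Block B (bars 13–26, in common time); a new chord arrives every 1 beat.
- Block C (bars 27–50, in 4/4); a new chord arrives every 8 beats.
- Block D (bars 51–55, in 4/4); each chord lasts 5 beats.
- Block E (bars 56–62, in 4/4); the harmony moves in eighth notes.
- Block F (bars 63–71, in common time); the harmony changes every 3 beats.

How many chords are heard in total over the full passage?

A: 12 bars × 4 beats = 48 beats; 1.5 beats/chord → 32 chords.
B: 14 bars × 4 beats = 56 beats; 1 beat/chord → 56 chords.
C: 24 bars × 4 beats = 96 beats; 8 beats/chord → 12 chords.
D: 5 bars × 4 beats = 20 beats; 5 beats/chord → 4 chords.
E: 7 bars × 4 beats = 28 beats; 0.5 beats/chord → 56 chords.
F: 9 bars × 4 beats = 36 beats; 3 beats/chord → 12 chords.
Total: 32 + 56 + 12 + 4 + 56 + 12 = 172.

172 chords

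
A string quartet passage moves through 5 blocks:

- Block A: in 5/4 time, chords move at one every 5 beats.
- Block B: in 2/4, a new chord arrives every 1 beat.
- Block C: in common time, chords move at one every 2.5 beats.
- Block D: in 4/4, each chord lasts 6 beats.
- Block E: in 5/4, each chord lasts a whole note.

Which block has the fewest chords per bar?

A: each chord is 5 beats in 5/4, so 1 per bar.
B: each chord is 1 beat in 2/4, so 2 per bar.
C: each chord is 2.5 beats in 4/4, so 1.6 per bar.
D: each chord is 6 beats in 4/4, so 2/3 per bar.
E: each chord is 4 beats in 5/4, so 1.25 per bar.
Slowest is D at 2/3 chords/bar.

Block D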